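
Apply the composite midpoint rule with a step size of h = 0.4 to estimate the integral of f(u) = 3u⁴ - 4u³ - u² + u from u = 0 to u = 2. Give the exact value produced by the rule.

h = (2 − 0)/5 = 0.4.
Midpoints m₁,…,m₅ = 0.2, 0.6, 1, 1.4, 1.8.
f(m₁)=0.1328, f(m₂)=-0.2352, f(m₃)=-1, f(m₄)=-0.0112, f(m₅)=6.7248.
h·[f(m₁) + f(m₂) + f(m₃) + f(m₄) + f(m₅)] = 0.4·(5.6112) = 2.24448.

2.24448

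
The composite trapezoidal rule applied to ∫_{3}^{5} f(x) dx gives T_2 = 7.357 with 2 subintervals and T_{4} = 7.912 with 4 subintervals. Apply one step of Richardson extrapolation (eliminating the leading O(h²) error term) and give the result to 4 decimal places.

8.0970

R = (4·T_{4} − T_2) / 3 = (4·7.912 − 7.357)/3 = (24.291)/3 = 8.0970.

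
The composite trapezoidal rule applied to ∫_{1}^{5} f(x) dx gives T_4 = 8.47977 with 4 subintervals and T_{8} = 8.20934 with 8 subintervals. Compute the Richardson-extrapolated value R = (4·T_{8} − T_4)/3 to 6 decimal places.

8.119197

R = (4·T_{8} − T_4) / 3 = (4·8.20934 − 8.47977)/3 = (24.35759)/3 = 8.119197.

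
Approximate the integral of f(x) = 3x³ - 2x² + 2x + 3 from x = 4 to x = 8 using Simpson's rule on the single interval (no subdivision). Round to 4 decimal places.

2641.3333

S = (b−a)/6 · [f(4) + 4f(6) + f(8)] = 0.666667·[171 + 4·591 + 1427] = 2641.3333.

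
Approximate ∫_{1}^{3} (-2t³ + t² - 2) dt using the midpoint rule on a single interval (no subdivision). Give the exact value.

-28

M = (b−a)·f(2) = 2·(-14) = -28.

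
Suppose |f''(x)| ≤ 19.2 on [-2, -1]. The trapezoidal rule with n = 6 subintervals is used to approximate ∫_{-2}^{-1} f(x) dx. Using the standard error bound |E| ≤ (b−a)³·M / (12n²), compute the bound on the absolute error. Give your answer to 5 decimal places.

0.04444

|E| ≤ (1)³·19.2 / (12·6²) = 19.2/432 = 0.04444.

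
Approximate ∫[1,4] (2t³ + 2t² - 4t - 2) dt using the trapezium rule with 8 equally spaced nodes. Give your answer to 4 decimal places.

h = (4 − 1)/7 = 0.428571.
Nodes t₀,…,t₇ = 1, 1.428571, 1.857143, 2.285714, 2.714286, 3.142857, 3.571429, 4.
f(t) = 2t³ + 2t² - 4t - 2: f₀=-2, f₁=2.198251, f₂=10.279883, f₃=23.189504, f₄=41.871720, f₅=67.271137, f₆=100.332362, f₇=142.
(h/2)·[f₀ + 2f₁ + 2f₂ + 2f₃ + 2f₄ + 2f₅ + 2f₆ + f₇] = 0.214286·(630.285714) = 135.0612.

135.0612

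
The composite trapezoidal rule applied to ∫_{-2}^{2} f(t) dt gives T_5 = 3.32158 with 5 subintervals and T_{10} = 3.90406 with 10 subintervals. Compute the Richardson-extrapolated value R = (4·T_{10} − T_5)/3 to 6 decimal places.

4.098220

R = (4·T_{10} − T_5) / 3 = (4·3.90406 − 3.32158)/3 = (12.29466)/3 = 4.098220.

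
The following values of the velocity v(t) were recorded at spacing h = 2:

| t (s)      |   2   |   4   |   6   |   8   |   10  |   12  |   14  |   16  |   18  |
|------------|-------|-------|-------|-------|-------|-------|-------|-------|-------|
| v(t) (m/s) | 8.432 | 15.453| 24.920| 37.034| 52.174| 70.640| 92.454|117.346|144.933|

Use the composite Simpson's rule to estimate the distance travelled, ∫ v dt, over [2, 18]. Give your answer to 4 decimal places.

h = 2, n = 8.
(h/3)·[y₀ + 4y₁ + 2y₂ + 4y₃ + 2y₄ + 4y₅ + 2y₆ + 4y₇ + y₈] = 0.666667·(1454.353) = 969.5687.

969.5687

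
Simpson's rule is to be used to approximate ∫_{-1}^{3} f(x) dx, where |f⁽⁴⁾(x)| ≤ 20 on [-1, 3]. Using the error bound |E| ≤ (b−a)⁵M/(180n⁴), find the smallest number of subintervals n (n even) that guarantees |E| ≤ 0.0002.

28

Need 20480/(180n⁴) ≤ 0.0002.
n⁴ ≥ 20480/(180·0.0002) = 568889 ⇒ n ≥ 27.4636, so the smallest even n is 28. (n must be even for Simpson's rule.)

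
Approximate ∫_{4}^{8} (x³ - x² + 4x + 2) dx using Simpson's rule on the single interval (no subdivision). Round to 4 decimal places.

S = (b−a)/6 · [f(4) + 4f(6) + f(8)] = 0.666667·[66 + 4·206 + 482] = 914.6667.

914.6667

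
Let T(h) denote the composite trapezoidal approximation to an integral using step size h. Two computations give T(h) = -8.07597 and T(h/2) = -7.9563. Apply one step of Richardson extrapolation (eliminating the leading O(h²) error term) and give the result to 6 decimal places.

-7.916410

R = (4·T(h/2) − T(h)) / 3 = (4·(-7.9563) − (-8.07597))/3 = (-23.74923)/3 = -7.916410.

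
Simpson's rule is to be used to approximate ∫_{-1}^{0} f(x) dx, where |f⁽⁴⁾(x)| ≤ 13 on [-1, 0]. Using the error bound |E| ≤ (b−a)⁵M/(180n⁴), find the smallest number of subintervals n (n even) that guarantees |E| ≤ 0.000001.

Need 13/(180n⁴) ≤ 0.000001.
n⁴ ≥ 13/(180·0.000001) = 72222.2 ⇒ n ≥ 16.3934, so the smallest even n is 18. (n must be even for Simpson's rule.)

18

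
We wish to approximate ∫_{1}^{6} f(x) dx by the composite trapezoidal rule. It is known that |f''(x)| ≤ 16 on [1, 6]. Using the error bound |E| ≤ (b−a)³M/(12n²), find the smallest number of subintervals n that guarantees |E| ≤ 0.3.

24

Need 2000/(12n²) ≤ 0.3.
n² ≥ 2000/(12·0.3) = 555.556 ⇒ n ≥ 23.5702, so the smallest n is 24.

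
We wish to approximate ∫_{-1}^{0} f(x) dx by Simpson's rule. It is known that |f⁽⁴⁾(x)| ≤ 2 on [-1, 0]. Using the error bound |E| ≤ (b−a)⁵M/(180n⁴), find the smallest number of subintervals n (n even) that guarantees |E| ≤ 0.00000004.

24

Need 2/(180n⁴) ≤ 0.00000004.
n⁴ ≥ 2/(180·0.00000004) = 277778 ⇒ n ≥ 22.9575, so the smallest even n is 24. (n must be even for Simpson's rule.)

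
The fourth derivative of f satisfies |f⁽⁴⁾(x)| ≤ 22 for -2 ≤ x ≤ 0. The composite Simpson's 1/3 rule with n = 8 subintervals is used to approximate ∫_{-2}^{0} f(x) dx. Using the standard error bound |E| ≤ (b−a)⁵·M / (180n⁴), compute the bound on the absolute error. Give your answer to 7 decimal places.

|E| ≤ (2)⁵·22 / (180·8⁴) = 704/737280 = 0.0009549.

0.0009549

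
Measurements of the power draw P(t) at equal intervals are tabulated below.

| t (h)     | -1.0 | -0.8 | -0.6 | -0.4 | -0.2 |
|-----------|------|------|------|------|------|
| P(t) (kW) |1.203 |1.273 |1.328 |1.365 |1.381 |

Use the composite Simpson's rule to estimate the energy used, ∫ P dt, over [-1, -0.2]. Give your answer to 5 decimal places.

h = 0.2, n = 4.
(h/3)·[y₀ + 4y₁ + 2y₂ + 4y₃ + y₄] = 0.066667·(15.792) = 1.05280.

1.05280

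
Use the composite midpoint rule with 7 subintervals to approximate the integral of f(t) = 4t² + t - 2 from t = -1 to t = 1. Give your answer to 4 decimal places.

-1.3878

h = (1 − (-1))/7 = 0.285714.
Midpoints m₁,…,m₇ = -0.857143, -0.571429, -0.285714, 0, 0.285714, 0.571429, 0.857143.
f(m₁)=0.081633, f(m₂)=-1.265306, f(m₃)=-1.959184, f(m₄)=-2, f(m₅)=-1.387755, f(m₆)=-0.122449, f(m₇)=1.795918.
h·[f(m₁) + f(m₂) + f(m₃) + f(m₄) + f(m₅) + f(m₆) + f(m₇)] = 0.285714·(-4.857143) = -1.3878.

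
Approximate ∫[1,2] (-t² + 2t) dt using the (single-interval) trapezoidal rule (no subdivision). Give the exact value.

T = (b−a)/2 · [f(1) + f(2)] = 0.5·[1 + 0] = 0.5.

0.5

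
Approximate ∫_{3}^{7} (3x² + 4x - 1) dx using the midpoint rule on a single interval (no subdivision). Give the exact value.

M = (b−a)·f(5) = 4·(94) = 376.

376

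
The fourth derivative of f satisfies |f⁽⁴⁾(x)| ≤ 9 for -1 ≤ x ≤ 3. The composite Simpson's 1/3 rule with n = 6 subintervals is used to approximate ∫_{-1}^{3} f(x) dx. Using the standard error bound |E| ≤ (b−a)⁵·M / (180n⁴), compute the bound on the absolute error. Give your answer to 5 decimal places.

|E| ≤ (4)⁵·9 / (180·6⁴) = 9216/233280 = 0.03951.

0.03951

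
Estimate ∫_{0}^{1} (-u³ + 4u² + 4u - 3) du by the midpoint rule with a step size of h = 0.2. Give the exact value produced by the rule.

h = (1 − 0)/5 = 0.2.
Midpoints m₁,…,m₅ = 0.1, 0.3, 0.5, 0.7, 0.9.
f(m₁)=-2.561, f(m₂)=-1.467, f(m₃)=-0.125, f(m₄)=1.417, f(m₅)=3.111.
h·[f(m₁) + f(m₂) + f(m₃) + f(m₄) + f(m₅)] = 0.2·(0.375) = 0.075.

0.075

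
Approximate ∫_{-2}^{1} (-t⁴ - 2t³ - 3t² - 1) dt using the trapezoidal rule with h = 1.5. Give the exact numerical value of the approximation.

h = (1 − (-2))/2 = 1.5.
Nodes t₀,…,t₂ = -2, -0.5, 1.
f(t) = -t⁴ - 2t³ - 3t² - 1: f₀=-13, f₁=-1.5625, f₂=-7.
(h/2)·[f₀ + 2f₁ + f₂] = 0.75·(-23.125) = -17.34375.

-17.34375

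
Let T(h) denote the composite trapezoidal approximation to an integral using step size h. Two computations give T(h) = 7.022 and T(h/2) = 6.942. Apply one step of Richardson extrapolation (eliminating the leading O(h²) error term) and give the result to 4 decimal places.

R = (4·T(h/2) − T(h)) / 3 = (4·6.942 − 7.022)/3 = (20.746)/3 = 6.9153.

6.9153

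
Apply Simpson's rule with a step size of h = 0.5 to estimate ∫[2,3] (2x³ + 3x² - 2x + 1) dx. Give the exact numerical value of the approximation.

47.5

h = (3 − 2)/2 = 0.5.
Nodes x₀,…,x₂ = 2, 2.5, 3.
f(x) = 2x³ + 3x² - 2x + 1: f₀=25, f₁=46, f₂=76.
(h/3)·[f₀ + 4f₁ + f₂] = 0.166667·(285) = 47.5.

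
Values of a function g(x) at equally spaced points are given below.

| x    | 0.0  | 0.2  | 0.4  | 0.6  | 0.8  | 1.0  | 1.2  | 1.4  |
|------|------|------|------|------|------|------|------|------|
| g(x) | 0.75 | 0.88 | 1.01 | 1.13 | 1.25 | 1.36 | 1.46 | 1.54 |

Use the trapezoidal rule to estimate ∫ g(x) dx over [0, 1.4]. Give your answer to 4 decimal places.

1.6470

h = 0.2, n = 7.
(h/2)·[y₀ + 2y₁ + 2y₂ + 2y₃ + 2y₄ + 2y₅ + 2y₆ + y₇] = 0.1·(16.47) = 1.6470.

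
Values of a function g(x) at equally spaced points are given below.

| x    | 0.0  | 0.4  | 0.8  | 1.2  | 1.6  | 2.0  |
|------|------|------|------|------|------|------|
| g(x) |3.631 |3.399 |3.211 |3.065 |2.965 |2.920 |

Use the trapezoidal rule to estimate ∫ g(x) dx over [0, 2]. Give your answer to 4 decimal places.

h = 0.4, n = 5.
(h/2)·[y₀ + 2y₁ + 2y₂ + 2y₃ + 2y₄ + y₅] = 0.2·(31.831) = 6.3662.

6.3662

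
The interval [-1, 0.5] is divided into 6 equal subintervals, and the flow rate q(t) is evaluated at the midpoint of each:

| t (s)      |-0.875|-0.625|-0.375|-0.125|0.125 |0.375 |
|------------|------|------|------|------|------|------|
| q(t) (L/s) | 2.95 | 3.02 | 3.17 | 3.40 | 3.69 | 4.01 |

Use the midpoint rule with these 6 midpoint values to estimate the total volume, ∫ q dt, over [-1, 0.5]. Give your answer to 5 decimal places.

h = 0.25, n = 6.
h·[y(m₁) + y(m₂) + y(m₃) + y(m₄) + y(m₅) + y(m₆)] = 0.25·(20.24) = 5.06000.

5.06000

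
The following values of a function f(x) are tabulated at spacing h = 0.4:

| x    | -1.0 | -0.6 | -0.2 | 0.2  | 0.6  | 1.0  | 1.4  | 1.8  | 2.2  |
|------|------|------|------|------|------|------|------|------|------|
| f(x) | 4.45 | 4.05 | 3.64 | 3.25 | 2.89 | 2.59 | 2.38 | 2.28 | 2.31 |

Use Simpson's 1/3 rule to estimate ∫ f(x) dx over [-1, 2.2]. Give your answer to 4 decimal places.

h = 0.4, n = 8.
(h/3)·[y₀ + 4y₁ + 2y₂ + 4y₃ + 2y₄ + 4y₅ + 2y₆ + 4y₇ + y₈] = 0.133333·(73.26) = 9.7680.

9.7680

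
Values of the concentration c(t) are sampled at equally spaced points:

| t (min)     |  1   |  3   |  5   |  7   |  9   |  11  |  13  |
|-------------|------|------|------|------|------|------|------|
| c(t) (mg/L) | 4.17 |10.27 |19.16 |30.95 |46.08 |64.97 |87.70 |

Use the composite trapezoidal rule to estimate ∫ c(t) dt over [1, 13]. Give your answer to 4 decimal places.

h = 2, n = 6.
(h/2)·[y₀ + 2y₁ + 2y₂ + 2y₃ + 2y₄ + 2y₅ + y₆] = 1·(434.73) = 434.7300.

434.7300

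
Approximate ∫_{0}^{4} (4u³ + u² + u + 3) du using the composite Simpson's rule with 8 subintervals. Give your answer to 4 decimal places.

h = (4 − 0)/8 = 0.5.
Nodes u₀,…,u₈ = 0, 0.5, 1, 1.5, 2, 2.5, 3, 3.5, 4.
f(u) = 4u³ + u² + u + 3: f₀=3, f₁=4.25, f₂=9, f₃=20.25, f₄=41, f₅=74.25, f₆=123, f₇=190.25, f₈=279.
(h/3)·[f₀ + 4f₁ + 2f₂ + 4f₃ + 2f₄ + 4f₅ + 2f₆ + 4f₇ + f₈] = 0.166667·(1784) = 297.3333.

297.3333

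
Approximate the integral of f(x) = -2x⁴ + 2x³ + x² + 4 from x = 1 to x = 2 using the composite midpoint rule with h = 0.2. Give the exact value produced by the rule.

h = (2 − 1)/5 = 0.2.
Midpoints m₁,…,m₅ = 1.1, 1.3, 1.5, 1.7, 1.9.
f(m₁)=4.9438, f(m₂)=4.3718, f(m₃)=2.875, f(m₄)=0.0118, f(m₅)=-4.7362.
h·[f(m₁) + f(m₂) + f(m₃) + f(m₄) + f(m₅)] = 0.2·(7.4662) = 1.49324.

1.49324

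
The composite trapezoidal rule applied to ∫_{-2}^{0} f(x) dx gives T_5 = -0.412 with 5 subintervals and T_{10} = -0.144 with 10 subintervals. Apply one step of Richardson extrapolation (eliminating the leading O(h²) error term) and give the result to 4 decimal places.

-0.0547

R = (4·T_{10} − T_5) / 3 = (4·(-0.144) − (-0.412))/3 = (-0.164)/3 = -0.0547.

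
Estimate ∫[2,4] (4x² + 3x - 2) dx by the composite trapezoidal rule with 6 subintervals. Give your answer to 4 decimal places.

h = (4 − 2)/6 = 0.333333.
Nodes x₀,…,x₆ = 2, 2.333333, 2.666667, 3, 3.333333, 3.666667, 4.
f(x) = 4x² + 3x - 2: f₀=20, f₁=26.777778, f₂=34.444444, f₃=43, f₄=52.444444, f₅=62.777778, f₆=74.
(h/2)·[f₀ + 2f₁ + 2f₂ + 2f₃ + 2f₄ + 2f₅ + f₆] = 0.166667·(532.888889) = 88.8148.

88.8148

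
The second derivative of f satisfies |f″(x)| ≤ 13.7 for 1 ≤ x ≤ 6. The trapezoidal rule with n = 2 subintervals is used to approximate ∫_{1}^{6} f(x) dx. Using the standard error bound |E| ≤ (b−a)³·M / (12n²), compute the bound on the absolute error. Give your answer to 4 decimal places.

|E| ≤ (5)³·13.7 / (12·2²) = 1712.5/48 = 35.6771.

35.6771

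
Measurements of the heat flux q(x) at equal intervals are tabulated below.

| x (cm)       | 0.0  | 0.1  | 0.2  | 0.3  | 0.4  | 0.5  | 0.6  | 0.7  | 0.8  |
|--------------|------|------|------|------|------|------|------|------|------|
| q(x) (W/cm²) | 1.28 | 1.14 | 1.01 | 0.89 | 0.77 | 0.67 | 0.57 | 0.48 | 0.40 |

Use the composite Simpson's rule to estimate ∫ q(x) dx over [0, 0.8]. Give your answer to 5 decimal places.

0.63667

h = 0.1, n = 8.
(h/3)·[y₀ + 4y₁ + 2y₂ + 4y₃ + 2y₄ + 4y₅ + 2y₆ + 4y₇ + y₈] = 0.033333·(19.10) = 0.63667.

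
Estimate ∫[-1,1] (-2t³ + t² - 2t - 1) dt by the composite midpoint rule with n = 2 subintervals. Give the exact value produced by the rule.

-1.5

h = (1 − (-1))/2 = 1.
Midpoints m₁,…,m₂ = -0.5, 0.5.
f(m₁)=0.5, f(m₂)=-2.
h·[f(m₁) + f(m₂)] = 1·(-1.5) = -1.5.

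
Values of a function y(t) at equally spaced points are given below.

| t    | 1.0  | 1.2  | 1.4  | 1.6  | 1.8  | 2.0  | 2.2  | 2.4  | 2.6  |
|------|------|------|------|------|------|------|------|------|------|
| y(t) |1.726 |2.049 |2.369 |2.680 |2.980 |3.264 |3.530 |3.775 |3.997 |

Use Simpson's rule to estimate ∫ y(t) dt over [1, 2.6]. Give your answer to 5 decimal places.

4.70353

h = 0.2, n = 8.
(h/3)·[y₀ + 4y₁ + 2y₂ + 4y₃ + 2y₄ + 4y₅ + 2y₆ + 4y₇ + y₈] = 0.066667·(70.553) = 4.70353.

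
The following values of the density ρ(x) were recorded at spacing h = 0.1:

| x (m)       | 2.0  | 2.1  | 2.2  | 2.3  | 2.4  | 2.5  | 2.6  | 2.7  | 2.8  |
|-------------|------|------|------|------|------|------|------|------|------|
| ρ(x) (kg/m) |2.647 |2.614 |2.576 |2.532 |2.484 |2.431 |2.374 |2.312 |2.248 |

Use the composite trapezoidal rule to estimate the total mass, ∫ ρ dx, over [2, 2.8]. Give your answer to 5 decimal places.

1.97705

h = 0.1, n = 8.
(h/2)·[y₀ + 2y₁ + 2y₂ + 2y₃ + 2y₄ + 2y₅ + 2y₆ + 2y₇ + y₈] = 0.05·(39.541) = 1.97705.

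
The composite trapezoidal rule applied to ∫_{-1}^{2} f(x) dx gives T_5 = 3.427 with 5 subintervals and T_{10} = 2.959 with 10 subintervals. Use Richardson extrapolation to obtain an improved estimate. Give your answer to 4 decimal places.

2.8030

R = (4·T_{10} − T_5) / 3 = (4·2.959 − 3.427)/3 = (8.409)/3 = 2.8030.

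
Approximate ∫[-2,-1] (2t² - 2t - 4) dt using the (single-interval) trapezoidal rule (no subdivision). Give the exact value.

T = (b−a)/2 · [f(-2) + f(-1)] = 0.5·[8 + 0] = 4.

4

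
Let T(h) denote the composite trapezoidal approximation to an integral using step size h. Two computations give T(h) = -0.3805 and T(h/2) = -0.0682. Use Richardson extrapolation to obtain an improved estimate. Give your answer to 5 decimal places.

0.03590

R = (4·T(h/2) − T(h)) / 3 = (4·(-0.0682) − (-0.3805))/3 = (0.1077)/3 = 0.03590.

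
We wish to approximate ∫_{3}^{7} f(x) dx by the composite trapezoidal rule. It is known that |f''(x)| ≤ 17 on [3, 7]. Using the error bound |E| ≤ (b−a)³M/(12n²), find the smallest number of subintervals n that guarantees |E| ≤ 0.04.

48

Need 1088/(12n²) ≤ 0.04.
n² ≥ 1088/(12·0.04) = 2266.67 ⇒ n ≥ 47.6095, so the smallest n is 48.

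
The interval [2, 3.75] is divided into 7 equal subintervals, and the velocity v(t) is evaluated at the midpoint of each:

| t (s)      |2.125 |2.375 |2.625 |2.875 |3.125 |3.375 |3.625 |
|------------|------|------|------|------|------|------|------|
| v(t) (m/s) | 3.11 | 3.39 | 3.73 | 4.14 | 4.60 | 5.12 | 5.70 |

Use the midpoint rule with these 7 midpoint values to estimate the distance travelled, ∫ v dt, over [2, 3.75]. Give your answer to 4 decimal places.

h = 0.25, n = 7.
h·[y(m₁) + y(m₂) + y(m₃) + y(m₄) + y(m₅) + y(m₆) + y(m₇)] = 0.25·(29.79) = 7.4475.

7.4475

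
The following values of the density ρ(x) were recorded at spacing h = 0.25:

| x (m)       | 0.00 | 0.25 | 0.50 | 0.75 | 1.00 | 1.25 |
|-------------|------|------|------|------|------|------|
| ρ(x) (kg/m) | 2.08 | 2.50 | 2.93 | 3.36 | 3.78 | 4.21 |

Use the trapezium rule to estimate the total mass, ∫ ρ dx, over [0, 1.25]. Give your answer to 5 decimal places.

h = 0.25, n = 5.
(h/2)·[y₀ + 2y₁ + 2y₂ + 2y₃ + 2y₄ + y₅] = 0.125·(31.43) = 3.92875.

3.92875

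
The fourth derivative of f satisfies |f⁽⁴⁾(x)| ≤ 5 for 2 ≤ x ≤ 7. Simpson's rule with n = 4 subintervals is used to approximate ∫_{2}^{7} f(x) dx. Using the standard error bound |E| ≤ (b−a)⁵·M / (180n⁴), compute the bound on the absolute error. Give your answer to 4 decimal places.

|E| ≤ (5)⁵·5 / (180·4⁴) = 15625/46080 = 0.3391.

0.3391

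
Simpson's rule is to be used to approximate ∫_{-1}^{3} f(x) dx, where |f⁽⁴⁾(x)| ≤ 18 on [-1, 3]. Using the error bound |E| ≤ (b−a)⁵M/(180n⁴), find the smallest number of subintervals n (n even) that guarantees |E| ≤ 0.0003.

Need 18432/(180n⁴) ≤ 0.0003.
n⁴ ≥ 18432/(180·0.0003) = 341333 ⇒ n ≥ 24.1710, so the smallest even n is 26. (n must be even for Simpson's rule.)

26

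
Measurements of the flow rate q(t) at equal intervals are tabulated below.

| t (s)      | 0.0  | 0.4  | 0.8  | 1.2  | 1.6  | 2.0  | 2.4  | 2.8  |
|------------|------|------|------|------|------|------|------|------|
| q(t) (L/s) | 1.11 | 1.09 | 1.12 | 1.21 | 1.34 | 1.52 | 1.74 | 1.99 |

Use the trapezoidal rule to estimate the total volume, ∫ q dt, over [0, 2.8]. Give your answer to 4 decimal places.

h = 0.4, n = 7.
(h/2)·[y₀ + 2y₁ + 2y₂ + 2y₃ + 2y₄ + 2y₅ + 2y₆ + y₇] = 0.2·(19.14) = 3.8280.

3.8280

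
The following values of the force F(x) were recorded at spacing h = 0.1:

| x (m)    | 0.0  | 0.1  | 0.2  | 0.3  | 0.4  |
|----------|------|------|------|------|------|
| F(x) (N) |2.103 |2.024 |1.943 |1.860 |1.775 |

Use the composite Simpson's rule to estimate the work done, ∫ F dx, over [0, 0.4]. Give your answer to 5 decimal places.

0.77667

h = 0.1, n = 4.
(h/3)·[y₀ + 4y₁ + 2y₂ + 4y₃ + y₄] = 0.033333·(23.300) = 0.77667.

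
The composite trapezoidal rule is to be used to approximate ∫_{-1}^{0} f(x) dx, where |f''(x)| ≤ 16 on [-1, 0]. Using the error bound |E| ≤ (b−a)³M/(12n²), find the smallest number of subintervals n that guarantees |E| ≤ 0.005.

17

Need 16/(12n²) ≤ 0.005.
n² ≥ 16/(12·0.005) = 266.667 ⇒ n ≥ 16.3299, so the smallest n is 17.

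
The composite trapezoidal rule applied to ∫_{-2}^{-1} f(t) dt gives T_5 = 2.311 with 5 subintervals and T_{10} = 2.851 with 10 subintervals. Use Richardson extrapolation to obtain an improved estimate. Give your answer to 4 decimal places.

R = (4·T_{10} − T_5) / 3 = (4·2.851 − 2.311)/3 = (9.093)/3 = 3.0310.

3.0310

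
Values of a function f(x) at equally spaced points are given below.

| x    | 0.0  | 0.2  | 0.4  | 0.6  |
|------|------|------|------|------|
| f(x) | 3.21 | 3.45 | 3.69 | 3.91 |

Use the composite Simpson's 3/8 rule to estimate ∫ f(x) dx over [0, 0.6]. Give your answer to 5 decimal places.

h = 0.2, n = 3.
(3h/8)·[y₀ + 3y₁ + 3y₂ + y₃] = 0.075·(28.54) = 2.14050.

2.14050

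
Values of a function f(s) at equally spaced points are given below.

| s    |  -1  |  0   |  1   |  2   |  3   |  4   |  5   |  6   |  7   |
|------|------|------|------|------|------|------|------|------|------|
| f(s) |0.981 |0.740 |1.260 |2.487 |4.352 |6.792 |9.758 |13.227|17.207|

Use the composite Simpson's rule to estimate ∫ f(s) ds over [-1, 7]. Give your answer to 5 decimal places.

h = 1, n = 8.
(h/3)·[y₀ + 4y₁ + 2y₂ + 4y₃ + 2y₄ + 4y₅ + 2y₆ + 4y₇ + y₈] = 0.333333·(141.912) = 47.30400.

47.30400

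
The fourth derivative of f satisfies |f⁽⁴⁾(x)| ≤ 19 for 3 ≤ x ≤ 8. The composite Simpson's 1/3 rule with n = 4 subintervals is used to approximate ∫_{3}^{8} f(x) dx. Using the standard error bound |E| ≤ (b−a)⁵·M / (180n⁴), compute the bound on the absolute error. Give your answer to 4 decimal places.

|E| ≤ (5)⁵·19 / (180·4⁴) = 59375/46080 = 1.2885.

1.2885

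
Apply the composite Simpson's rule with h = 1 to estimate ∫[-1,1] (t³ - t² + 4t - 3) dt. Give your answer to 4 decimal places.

-6.6667

h = (1 − (-1))/2 = 1.
Nodes t₀,…,t₂ = -1, 0, 1.
f(t) = t³ - t² + 4t - 3: f₀=-9, f₁=-3, f₂=1.
(h/3)·[f₀ + 4f₁ + f₂] = 0.333333·(-20) = -6.6667.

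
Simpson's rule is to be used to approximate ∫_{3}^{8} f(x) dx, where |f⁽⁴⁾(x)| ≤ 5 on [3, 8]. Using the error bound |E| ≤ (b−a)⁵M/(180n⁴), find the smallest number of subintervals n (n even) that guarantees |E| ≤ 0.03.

8

Need 15625/(180n⁴) ≤ 0.03.
n⁴ ≥ 15625/(180·0.03) = 2893.52 ⇒ n ≥ 7.3343, so the smallest even n is 8. (n must be even for Simpson's rule.)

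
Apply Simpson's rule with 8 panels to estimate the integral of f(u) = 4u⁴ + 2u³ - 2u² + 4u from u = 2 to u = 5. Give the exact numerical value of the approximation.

2742.931640625

h = (5 − 2)/8 = 0.375.
Nodes u₀,…,u₈ = 2, 2.375, 2.75, 3.125, 3.5, 3.875, 4.25, 4.625, 5.
f(u) = 4u⁴ + 2u³ - 2u² + 4u: f₀=80, f₁=152.2783203125, f₂=266.234375, f₃=435.4736328125, f₄=675.5, f₅=1003.7158203125, f₆=1439.421875, f₇=2003.8173828125, f₈=2720.
(h/3)·[f₀ + 4f₁ + 2f₂ + 4f₃ + 2f₄ + 4f₅ + 2f₆ + 4f₇ + f₈] = 0.125·(21943.453125) = 2742.931640625.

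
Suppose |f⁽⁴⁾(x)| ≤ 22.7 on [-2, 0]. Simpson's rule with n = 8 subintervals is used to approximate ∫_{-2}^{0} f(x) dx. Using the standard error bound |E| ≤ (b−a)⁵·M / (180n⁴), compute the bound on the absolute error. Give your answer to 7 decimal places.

|E| ≤ (2)⁵·22.7 / (180·8⁴) = 726.4/737280 = 0.0009852.

0.0009852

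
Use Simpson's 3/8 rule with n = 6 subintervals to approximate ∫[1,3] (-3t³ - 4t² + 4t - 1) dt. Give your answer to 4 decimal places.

-80.6667

h = (3 − 1)/6 = 0.333333.
Nodes t₀,…,t₆ = 1, 1.333333, 1.666667, 2, 2.333333, 2.666667, 3.
f(t) = -3t³ - 4t² + 4t - 1: f₀=-4, f₁=-9.888889, f₂=-19.333333, f₃=-33, f₄=-51.555556, f₅=-75.666667, f₆=-106.
(3h/8)·[f₀ + 3f₁ + 3f₂ + 2f₃ + 3f₄ + 3f₅ + f₆] = 0.125·(-645.333333) = -80.6667.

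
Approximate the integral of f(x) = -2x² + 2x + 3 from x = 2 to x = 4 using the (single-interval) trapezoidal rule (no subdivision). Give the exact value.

T = (b−a)/2 · [f(2) + f(4)] = 1·[(-1) + (-21)] = -22.

-22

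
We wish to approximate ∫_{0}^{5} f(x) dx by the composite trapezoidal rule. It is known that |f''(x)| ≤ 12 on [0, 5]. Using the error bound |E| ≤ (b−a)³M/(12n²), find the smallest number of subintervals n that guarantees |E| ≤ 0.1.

Need 1500/(12n²) ≤ 0.1.
n² ≥ 1500/(12·0.1) = 1250 ⇒ n ≥ 35.3553, so the smallest n is 36.

36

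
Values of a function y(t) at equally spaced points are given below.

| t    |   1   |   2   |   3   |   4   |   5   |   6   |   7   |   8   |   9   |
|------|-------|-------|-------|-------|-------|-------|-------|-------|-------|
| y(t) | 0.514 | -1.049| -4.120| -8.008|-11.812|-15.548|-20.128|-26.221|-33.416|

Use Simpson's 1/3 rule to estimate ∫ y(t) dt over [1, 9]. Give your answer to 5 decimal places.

h = 1, n = 8.
(h/3)·[y₀ + 4y₁ + 2y₂ + 4y₃ + 2y₄ + 4y₅ + 2y₆ + 4y₇ + y₈] = 0.333333·(-308.326) = -102.77533.

-102.77533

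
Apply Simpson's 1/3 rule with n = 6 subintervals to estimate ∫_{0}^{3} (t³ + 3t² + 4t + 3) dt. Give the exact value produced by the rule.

74.25

h = (3 − 0)/6 = 0.5.
Nodes t₀,…,t₆ = 0, 0.5, 1, 1.5, 2, 2.5, 3.
f(t) = t³ + 3t² + 4t + 3: f₀=3, f₁=5.875, f₂=11, f₃=19.125, f₄=31, f₅=47.375, f₆=69.
(h/3)·[f₀ + 4f₁ + 2f₂ + 4f₃ + 2f₄ + 4f₅ + f₆] = 0.166667·(445.5) = 74.25.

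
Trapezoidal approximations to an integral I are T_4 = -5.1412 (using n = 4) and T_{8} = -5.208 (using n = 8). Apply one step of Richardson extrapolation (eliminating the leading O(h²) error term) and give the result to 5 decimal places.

-5.23027

R = (4·T_{8} − T_4) / 3 = (4·(-5.208) − (-5.1412))/3 = (-15.6908)/3 = -5.23027.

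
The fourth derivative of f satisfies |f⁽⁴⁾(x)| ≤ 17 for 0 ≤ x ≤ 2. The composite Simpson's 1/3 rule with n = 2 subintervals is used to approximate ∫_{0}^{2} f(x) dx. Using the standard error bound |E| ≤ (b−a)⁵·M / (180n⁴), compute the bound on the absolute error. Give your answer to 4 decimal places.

0.1889

|E| ≤ (2)⁵·17 / (180·2⁴) = 544/2880 = 0.1889.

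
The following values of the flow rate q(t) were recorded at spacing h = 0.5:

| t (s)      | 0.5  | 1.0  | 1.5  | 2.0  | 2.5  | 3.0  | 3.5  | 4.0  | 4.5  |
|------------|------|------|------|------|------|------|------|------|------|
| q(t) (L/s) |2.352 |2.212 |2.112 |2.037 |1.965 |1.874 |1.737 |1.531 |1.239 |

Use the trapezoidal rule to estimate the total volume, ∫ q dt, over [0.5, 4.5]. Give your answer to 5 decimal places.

7.63175

h = 0.5, n = 8.
(h/2)·[y₀ + 2y₁ + 2y₂ + 2y₃ + 2y₄ + 2y₅ + 2y₆ + 2y₇ + y₈] = 0.25·(30.527) = 7.63175.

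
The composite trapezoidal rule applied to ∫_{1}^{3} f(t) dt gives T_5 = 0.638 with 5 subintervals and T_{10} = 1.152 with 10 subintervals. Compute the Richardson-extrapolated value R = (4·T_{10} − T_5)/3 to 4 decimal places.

1.3233

R = (4·T_{10} − T_5) / 3 = (4·1.152 − 0.638)/3 = (3.970)/3 = 1.3233.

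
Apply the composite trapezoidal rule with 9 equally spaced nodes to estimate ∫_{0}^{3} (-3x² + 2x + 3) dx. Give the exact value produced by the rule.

-9.2109375

h = (3 − 0)/8 = 0.375.
Nodes x₀,…,x₈ = 0, 0.375, 0.75, 1.125, 1.5, 1.875, 2.25, 2.625, 3.
f(x) = -3x² + 2x + 3: f₀=3, f₁=3.328125, f₂=2.8125, f₃=1.453125, f₄=-0.75, f₅=-3.796875, f₆=-7.6875, f₇=-12.421875, f₈=-18.
(h/2)·[f₀ + 2f₁ + 2f₂ + 2f₃ + 2f₄ + 2f₅ + 2f₆ + 2f₇ + f₈] = 0.1875·(-49.125) = -9.2109375.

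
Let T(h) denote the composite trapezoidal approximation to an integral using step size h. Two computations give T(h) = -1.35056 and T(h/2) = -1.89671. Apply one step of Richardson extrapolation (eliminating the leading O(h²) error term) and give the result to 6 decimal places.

R = (4·T(h/2) − T(h)) / 3 = (4·(-1.89671) − (-1.35056))/3 = (-6.23628)/3 = -2.078760.

-2.078760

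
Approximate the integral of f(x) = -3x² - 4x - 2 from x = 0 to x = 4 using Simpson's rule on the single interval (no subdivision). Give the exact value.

S = (b−a)/6 · [f(0) + 4f(2) + f(4)] = 0.666667·[(-2) + 4·(-22) + (-66)] = -104.

-104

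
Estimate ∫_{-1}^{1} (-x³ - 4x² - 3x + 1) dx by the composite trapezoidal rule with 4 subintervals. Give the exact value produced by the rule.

h = (1 − (-1))/4 = 0.5.
Nodes x₀,…,x₄ = -1, -0.5, 0, 0.5, 1.
f(x) = -x³ - 4x² - 3x + 1: f₀=1, f₁=1.625, f₂=1, f₃=-1.625, f₄=-7.
(h/2)·[f₀ + 2f₁ + 2f₂ + 2f₃ + f₄] = 0.25·(-4) = -1.

-1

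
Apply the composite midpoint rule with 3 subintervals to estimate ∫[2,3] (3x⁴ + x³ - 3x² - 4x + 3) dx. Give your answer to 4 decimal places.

h = (3 − 2)/3 = 0.333333.
Midpoints m₁,…,m₃ = 2.166667, 2.5, 2.833333.
f(m₁)=56.534722, f(m₂)=107.0625, f(m₃)=183.664352.
h·[f(m₁) + f(m₂) + f(m₃)] = 0.333333·(347.261574) = 115.7539.

115.7539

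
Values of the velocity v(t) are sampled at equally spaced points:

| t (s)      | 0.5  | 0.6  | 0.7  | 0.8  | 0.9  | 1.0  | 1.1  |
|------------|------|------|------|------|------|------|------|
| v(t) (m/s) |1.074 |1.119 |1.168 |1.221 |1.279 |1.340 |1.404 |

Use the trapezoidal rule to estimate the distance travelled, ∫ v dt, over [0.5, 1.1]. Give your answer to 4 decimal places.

h = 0.1, n = 6.
(h/2)·[y₀ + 2y₁ + 2y₂ + 2y₃ + 2y₄ + 2y₅ + y₆] = 0.05·(14.732) = 0.7366.

0.7366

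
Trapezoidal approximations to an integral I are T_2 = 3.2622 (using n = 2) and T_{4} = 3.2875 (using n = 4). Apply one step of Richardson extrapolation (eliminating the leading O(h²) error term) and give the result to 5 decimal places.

3.29593

R = (4·T_{4} − T_2) / 3 = (4·3.2875 − 3.2622)/3 = (9.8878)/3 = 3.29593.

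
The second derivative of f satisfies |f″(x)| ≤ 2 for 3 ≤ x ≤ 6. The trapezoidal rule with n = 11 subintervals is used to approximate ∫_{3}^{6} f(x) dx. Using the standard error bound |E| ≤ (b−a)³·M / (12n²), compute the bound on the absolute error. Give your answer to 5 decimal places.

|E| ≤ (3)³·2 / (12·11²) = 54/1452 = 0.03719.

0.03719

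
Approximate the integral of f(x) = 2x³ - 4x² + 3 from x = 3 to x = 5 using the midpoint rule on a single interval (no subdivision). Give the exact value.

M = (b−a)·f(4) = 2·(67) = 134.

134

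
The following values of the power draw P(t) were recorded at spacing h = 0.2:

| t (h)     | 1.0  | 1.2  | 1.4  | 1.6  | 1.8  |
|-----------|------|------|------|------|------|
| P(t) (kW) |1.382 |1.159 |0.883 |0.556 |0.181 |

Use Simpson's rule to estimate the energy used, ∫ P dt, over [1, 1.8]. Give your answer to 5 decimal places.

h = 0.2, n = 4.
(h/3)·[y₀ + 4y₁ + 2y₂ + 4y₃ + y₄] = 0.066667·(10.189) = 0.67927.

0.67927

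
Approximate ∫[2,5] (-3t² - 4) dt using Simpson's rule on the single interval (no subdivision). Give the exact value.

-129

S = (b−a)/6 · [f(2) + 4f(3.5) + f(5)] = 0.5·[(-16) + 4·(-40.75) + (-79)] = -129.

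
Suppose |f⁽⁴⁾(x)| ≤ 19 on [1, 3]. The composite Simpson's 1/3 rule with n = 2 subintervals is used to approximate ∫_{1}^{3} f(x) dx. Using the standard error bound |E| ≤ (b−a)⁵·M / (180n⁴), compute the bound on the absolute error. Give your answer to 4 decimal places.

|E| ≤ (2)⁵·19 / (180·2⁴) = 608/2880 = 0.2111.

0.2111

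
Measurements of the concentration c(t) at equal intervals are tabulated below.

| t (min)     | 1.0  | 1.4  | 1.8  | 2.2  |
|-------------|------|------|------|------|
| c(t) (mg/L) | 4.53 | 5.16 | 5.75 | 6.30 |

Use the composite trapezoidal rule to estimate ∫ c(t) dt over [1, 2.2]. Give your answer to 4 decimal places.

6.5300

h = 0.4, n = 3.
(h/2)·[y₀ + 2y₁ + 2y₂ + y₃] = 0.2·(32.65) = 6.5300.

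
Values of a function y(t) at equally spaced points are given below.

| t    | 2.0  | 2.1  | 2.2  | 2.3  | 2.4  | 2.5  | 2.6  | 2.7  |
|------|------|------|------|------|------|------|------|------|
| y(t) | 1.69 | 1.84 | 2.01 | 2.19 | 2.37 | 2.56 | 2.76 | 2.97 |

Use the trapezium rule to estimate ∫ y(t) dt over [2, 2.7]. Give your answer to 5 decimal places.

1.60600

h = 0.1, n = 7.
(h/2)·[y₀ + 2y₁ + 2y₂ + 2y₃ + 2y₄ + 2y₅ + 2y₆ + y₇] = 0.05·(32.12) = 1.60600.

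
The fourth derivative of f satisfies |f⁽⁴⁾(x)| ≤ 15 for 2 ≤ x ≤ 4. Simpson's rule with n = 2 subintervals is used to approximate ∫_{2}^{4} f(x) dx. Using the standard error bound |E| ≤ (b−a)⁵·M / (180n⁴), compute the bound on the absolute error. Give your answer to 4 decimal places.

|E| ≤ (2)⁵·15 / (180·2⁴) = 480/2880 = 0.1667.

0.1667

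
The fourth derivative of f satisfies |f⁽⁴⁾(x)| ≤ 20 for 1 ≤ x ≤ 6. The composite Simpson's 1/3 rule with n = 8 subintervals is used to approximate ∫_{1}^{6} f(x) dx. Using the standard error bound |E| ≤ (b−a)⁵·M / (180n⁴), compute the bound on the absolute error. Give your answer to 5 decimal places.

0.08477

|E| ≤ (5)⁵·20 / (180·8⁴) = 62500/737280 = 0.08477.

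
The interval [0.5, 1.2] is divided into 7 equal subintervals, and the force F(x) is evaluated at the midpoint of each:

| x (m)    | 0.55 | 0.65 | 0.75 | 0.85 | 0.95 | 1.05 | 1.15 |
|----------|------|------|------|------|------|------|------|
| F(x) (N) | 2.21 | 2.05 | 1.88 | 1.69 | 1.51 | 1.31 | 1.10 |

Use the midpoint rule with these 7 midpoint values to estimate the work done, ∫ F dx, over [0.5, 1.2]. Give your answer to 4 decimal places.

1.1750

h = 0.1, n = 7.
h·[y(m₁) + y(m₂) + y(m₃) + y(m₄) + y(m₅) + y(m₆) + y(m₇)] = 0.1·(11.75) = 1.1750.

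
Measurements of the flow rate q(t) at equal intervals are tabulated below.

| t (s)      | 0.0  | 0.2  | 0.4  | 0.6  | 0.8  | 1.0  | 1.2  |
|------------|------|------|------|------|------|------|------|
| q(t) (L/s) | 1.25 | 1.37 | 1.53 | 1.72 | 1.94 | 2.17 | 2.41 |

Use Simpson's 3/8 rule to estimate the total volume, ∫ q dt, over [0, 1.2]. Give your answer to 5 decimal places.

h = 0.2, n = 6.
(3h/8)·[y₀ + 3y₁ + 3y₂ + 2y₃ + 3y₄ + 3y₅ + y₆] = 0.075·(28.13) = 2.10975.

2.10975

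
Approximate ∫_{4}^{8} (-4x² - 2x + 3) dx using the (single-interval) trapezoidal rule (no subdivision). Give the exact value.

-676

T = (b−a)/2 · [f(4) + f(8)] = 2·[(-69) + (-269)] = -676.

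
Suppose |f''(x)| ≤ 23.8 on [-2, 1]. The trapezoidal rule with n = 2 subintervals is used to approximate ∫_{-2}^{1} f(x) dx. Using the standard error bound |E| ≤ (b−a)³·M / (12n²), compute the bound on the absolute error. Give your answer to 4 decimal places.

13.3875

|E| ≤ (3)³·23.8 / (12·2²) = 642.6/48 = 13.3875.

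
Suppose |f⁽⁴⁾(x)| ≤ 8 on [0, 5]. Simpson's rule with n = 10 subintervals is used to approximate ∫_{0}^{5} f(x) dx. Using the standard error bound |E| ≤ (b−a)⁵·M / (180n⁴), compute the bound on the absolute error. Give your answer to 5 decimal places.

|E| ≤ (5)⁵·8 / (180·10⁴) = 25000/1800000 = 0.01389.

0.01389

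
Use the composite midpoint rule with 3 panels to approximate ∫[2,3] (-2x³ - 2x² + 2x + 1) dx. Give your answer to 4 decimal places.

h = (3 − 2)/3 = 0.333333.
Midpoints m₁,…,m₃ = 2.166667, 2.5, 2.833333.
f(m₁)=-24.398148, f(m₂)=-37.75, f(m₃)=-54.879630.
h·[f(m₁) + f(m₂) + f(m₃)] = 0.333333·(-117.027778) = -39.0093.

-39.0093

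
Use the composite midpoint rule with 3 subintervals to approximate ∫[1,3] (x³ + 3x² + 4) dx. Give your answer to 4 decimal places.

53.3333

h = (3 − 1)/3 = 0.666667.
Midpoints m₁,…,m₃ = 1.333333, 2, 2.666667.
f(m₁)=11.703704, f(m₂)=24, f(m₃)=44.296296.
h·[f(m₁) + f(m₂) + f(m₃)] = 0.666667·(80) = 53.3333.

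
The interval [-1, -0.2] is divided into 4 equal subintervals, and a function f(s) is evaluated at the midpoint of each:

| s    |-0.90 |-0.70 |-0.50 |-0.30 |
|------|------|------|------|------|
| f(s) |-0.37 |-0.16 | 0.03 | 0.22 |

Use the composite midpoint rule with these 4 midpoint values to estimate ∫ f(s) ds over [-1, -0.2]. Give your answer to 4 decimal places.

h = 0.2, n = 4.
h·[y(m₁) + y(m₂) + y(m₃) + y(m₄)] = 0.2·(-0.28) = -0.0560.

-0.0560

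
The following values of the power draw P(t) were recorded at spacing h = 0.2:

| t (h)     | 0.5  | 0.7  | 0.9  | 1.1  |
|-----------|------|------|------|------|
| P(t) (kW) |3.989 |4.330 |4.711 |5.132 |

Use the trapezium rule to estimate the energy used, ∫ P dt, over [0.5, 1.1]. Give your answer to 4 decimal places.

h = 0.2, n = 3.
(h/2)·[y₀ + 2y₁ + 2y₂ + y₃] = 0.1·(27.203) = 2.7203.

2.7203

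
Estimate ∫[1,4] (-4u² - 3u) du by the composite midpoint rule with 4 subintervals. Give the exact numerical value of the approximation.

-105.9375

h = (4 − 1)/4 = 0.75.
Midpoints m₁,…,m₄ = 1.375, 2.125, 2.875, 3.625.
f(m₁)=-11.6875, f(m₂)=-24.4375, f(m₃)=-41.6875, f(m₄)=-63.4375.
h·[f(m₁) + f(m₂) + f(m₃) + f(m₄)] = 0.75·(-141.25) = -105.9375.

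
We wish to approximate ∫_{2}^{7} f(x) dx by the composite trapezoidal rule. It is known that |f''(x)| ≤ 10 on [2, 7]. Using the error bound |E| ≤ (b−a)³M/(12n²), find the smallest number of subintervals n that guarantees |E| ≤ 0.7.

Need 1250/(12n²) ≤ 0.7.
n² ≥ 1250/(12·0.7) = 148.81 ⇒ n ≥ 12.1988, so the smallest n is 13.

13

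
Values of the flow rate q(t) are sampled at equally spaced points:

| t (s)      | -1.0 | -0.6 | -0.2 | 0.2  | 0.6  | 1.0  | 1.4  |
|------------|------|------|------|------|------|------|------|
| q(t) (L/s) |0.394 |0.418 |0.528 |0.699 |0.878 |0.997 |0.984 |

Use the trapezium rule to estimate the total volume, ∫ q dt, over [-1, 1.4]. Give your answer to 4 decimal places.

h = 0.4, n = 6.
(h/2)·[y₀ + 2y₁ + 2y₂ + 2y₃ + 2y₄ + 2y₅ + y₆] = 0.2·(8.418) = 1.6836.

1.6836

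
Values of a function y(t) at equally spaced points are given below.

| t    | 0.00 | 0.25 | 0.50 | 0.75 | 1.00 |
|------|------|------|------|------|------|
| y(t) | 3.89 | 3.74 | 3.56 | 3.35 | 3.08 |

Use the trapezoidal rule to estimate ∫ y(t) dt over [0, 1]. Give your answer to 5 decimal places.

3.53375

h = 0.25, n = 4.
(h/2)·[y₀ + 2y₁ + 2y₂ + 2y₃ + y₄] = 0.125·(28.27) = 3.53375.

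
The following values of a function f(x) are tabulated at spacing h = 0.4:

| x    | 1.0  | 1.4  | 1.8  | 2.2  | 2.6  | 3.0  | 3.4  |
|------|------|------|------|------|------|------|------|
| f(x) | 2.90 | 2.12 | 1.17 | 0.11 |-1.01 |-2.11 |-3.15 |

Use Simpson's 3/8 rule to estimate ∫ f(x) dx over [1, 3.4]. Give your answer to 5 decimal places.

h = 0.4, n = 6.
(3h/8)·[y₀ + 3y₁ + 3y₂ + 2y₃ + 3y₄ + 3y₅ + y₆] = 0.15·(0.48) = 0.07200.

0.07200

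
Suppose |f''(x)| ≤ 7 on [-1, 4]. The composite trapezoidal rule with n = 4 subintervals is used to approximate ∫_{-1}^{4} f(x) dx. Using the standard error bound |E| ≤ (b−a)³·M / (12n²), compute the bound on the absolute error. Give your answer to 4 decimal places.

4.5573

|E| ≤ (5)³·7 / (12·4²) = 875/192 = 4.5573.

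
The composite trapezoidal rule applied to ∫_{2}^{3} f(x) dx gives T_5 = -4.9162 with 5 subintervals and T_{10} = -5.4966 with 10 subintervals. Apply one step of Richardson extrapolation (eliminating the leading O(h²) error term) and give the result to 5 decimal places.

-5.69007

R = (4·T_{10} − T_5) / 3 = (4·(-5.4966) − (-4.9162))/3 = (-17.0702)/3 = -5.69007.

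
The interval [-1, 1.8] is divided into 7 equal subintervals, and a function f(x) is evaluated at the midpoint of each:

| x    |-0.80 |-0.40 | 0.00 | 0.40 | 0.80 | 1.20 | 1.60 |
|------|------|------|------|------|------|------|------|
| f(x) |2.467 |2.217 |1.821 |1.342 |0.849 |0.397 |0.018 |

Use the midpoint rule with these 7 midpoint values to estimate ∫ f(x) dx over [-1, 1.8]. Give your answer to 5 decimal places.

3.64440

h = 0.4, n = 7.
h·[y(m₁) + y(m₂) + y(m₃) + y(m₄) + y(m₅) + y(m₆) + y(m₇)] = 0.4·(9.111) = 3.64440.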